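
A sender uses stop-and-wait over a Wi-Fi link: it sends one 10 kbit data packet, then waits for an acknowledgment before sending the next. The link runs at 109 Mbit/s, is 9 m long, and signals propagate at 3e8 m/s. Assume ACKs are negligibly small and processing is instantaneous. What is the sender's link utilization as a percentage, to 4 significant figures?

t_tx = L/R = 10000/109000000 = 9.17431e-05 s.
t_prop = 9/300000000 = 3e-08 s; RTT = 6e-08 s.
Cycle = t_tx + RTT = 9.18031e-05 s.
Utilization = t_tx / cycle = 9.17431e-05/9.18031e-05 = 99.93 %.

99.93 %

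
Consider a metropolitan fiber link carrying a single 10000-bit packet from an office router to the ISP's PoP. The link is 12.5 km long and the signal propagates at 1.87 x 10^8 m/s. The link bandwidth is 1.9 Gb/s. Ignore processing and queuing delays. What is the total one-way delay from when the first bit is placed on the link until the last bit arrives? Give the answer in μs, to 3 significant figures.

72.1 μs

Transmission delay = L/R = 10000 / 1900000000 = 5.26316 μs.
Propagation delay = d/s = 12500 m / 187000000 m/s = 66.8449 μs.
Total = 72.1 μs.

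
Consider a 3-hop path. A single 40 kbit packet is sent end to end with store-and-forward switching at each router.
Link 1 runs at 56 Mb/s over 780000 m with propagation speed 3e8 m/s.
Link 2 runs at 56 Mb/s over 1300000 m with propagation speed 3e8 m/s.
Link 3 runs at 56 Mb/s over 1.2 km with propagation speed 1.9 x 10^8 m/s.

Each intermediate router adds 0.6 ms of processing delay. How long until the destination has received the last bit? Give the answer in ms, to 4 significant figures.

L = 40000 bits.
Transmission delay per hop = L/R = 40000/56000000 = 0.714286 ms; 3 hops → 2.14286 ms.
Propagation delays (d/s per hop): 2.6, 4.33333, 0.00631579 ms; sum = 6.93965 ms.
Processing at 2 router(s): 2 × 0.6 ms = 1.2 ms.
End-to-end = 10.28 ms.

10.28 ms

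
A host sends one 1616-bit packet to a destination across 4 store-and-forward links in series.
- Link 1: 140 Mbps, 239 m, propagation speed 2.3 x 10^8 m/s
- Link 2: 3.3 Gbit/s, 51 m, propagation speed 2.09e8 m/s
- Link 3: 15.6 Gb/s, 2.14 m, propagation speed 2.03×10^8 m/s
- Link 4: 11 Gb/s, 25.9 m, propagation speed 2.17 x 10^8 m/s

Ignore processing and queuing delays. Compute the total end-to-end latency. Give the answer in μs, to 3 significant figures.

Transmission delays (L/R per hop): 11.5429, 0.489697, 0.10359, 0.146909 μs; sum = 12.2831 μs.
Propagation delays (d/s per hop): 1.03913, 0.244019, 0.0105419, 0.119355 μs; sum = 1.41305 μs.
End-to-end = 13.7 μs.

13.7 μs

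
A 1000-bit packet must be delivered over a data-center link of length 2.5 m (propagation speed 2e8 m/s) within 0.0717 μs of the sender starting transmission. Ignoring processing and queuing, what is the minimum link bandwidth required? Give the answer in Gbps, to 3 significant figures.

Propagation delay = 2.5 / 200000000 = 0.0125 μs.
Transmission budget = 0.0717 − 0.0125 = 0.0592 μs.
R ≥ L / t_tx = 1000 bits / 5.92e-08 s = 16.9 Gbps.

16.9 Gbps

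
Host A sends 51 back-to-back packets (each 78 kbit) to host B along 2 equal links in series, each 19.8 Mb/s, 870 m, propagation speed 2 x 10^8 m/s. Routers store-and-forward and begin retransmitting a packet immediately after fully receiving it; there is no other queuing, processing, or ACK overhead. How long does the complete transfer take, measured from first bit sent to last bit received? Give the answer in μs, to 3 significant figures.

Per-hop transmission t_tx = L/R = 78000/19800000 = 3939.39 μs.
Per-hop propagation t_prop = 870/200000000 = 4.35 μs.
Pipeline fill: first packet needs 2·t_tx to clear all hops; remaining 50 packets each add one t_tx.
Total = (2+51-1)·t_tx + 2·t_prop = 52·3939.39 + 2·4.35 = 205000 μs.

205000 μs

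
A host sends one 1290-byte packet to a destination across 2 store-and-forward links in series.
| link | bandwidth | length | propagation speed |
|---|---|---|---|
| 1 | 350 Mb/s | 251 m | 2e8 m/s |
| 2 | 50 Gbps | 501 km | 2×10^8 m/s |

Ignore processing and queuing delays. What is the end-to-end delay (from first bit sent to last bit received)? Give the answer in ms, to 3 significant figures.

2.54 ms

L = 1290 × 8 = 10320 bits.
Transmission delays (L/R per hop): 0.0294857, 0.0002064 ms; sum = 0.0296921 ms.
Propagation delays (d/s per hop): 0.001255, 2.505 ms; sum = 2.50626 ms.
End-to-end = 2.54 ms.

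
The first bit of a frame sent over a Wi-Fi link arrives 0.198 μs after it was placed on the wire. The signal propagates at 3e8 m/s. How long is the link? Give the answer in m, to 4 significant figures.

d = s × t_prop = 300000000 × 1.98e-07 = 59.40 m.

59.40 m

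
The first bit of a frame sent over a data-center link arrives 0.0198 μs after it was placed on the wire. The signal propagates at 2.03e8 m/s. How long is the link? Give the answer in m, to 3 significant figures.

4.02 m

d = s × t_prop = 2.03e+08 × 1.98e-08 = 4.02 m.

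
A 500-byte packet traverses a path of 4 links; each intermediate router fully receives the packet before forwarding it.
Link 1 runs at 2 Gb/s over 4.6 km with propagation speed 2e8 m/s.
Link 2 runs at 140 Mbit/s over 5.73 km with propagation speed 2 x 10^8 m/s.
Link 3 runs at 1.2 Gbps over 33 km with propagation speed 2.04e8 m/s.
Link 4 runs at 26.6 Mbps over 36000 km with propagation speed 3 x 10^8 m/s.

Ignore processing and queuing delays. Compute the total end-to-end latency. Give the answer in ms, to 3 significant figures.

120 ms

L = 500 × 8 = 4000 bits.
Transmission delays (L/R per hop): 0.002, 0.0285714, 0.00333333, 0.150376 ms; sum = 0.184281 ms.
Propagation delays (d/s per hop): 0.023, 0.02865, 0.161765, 120 ms; sum = 120.213 ms.
End-to-end = 120 ms.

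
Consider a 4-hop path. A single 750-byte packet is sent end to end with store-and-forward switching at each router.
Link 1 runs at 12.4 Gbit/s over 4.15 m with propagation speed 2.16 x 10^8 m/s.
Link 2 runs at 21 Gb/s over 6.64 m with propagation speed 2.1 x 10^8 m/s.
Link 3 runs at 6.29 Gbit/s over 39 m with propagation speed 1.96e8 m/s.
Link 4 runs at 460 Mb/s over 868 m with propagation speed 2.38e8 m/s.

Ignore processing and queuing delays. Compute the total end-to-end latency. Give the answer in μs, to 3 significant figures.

L = 750 × 8 = 6000 bits.
Transmission delays (L/R per hop): 0.483871, 0.285714, 0.953895, 13.0435 μs; sum = 14.767 μs.
Propagation delays (d/s per hop): 0.019213, 0.031619, 0.19898, 3.64706 μs; sum = 3.89687 μs.
End-to-end = 18.7 μs.

18.7 μs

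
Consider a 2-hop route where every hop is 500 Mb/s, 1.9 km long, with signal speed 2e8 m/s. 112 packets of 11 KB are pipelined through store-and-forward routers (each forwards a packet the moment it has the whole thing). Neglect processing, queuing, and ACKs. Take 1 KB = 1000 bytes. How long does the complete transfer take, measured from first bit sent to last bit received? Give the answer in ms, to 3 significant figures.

Per-hop transmission t_tx = L/R = 88000/500000000 = 0.176 ms.
Per-hop propagation t_prop = 1900/200000000 = 0.0095 ms.
Pipeline fill: first packet needs 2·t_tx to clear all hops; remaining 111 packets each add one t_tx.
Total = (2+112-1)·t_tx + 2·t_prop = 113·0.176 + 2·0.0095 = 19.9 ms.

19.9 ms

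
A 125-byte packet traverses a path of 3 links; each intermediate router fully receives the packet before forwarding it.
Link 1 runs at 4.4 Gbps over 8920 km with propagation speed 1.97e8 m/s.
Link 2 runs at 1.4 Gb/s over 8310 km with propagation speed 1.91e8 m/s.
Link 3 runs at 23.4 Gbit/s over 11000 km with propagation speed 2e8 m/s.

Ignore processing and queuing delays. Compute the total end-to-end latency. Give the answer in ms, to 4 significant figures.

143.8 ms

L = 125 × 8 = 1000 bits.
Transmission delays (L/R per hop): 0.000227273, 0.000714286, 4.2735e-05 ms; sum = 0.000984293 ms.
Propagation delays (d/s per hop): 45.2792, 43.5079, 55 ms; sum = 143.787 ms.
End-to-end = 143.8 ms.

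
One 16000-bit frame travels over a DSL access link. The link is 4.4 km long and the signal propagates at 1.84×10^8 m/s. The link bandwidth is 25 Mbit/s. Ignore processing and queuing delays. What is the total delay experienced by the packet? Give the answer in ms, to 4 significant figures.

0.6639 ms

Transmission delay = L/R = 16000 / 25000000 = 0.64 ms.
Propagation delay = d/s = 4400 m / 184000000 m/s = 0.023913 ms.
Total = 0.6639 ms.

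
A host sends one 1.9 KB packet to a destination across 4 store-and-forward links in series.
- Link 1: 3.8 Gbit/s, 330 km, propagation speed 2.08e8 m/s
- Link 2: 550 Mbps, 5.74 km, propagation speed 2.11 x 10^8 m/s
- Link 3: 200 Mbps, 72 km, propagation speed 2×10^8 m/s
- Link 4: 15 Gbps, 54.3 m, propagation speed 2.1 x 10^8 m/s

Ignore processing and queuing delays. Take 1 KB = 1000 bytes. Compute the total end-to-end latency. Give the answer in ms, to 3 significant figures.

2.08 ms

L = 15200 bits.
Transmission delays (L/R per hop): 0.004, 0.0276364, 0.076, 0.00101333 ms; sum = 0.10865 ms.
Propagation delays (d/s per hop): 1.58654, 0.0272038, 0.36, 0.000258571 ms; sum = 1.974 ms.
End-to-end = 2.08 ms.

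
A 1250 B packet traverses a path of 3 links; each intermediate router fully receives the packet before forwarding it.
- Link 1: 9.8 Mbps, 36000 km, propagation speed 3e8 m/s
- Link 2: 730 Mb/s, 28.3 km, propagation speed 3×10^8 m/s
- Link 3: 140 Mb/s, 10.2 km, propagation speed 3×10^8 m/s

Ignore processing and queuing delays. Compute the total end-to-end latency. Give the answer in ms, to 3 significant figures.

121 ms

L = 1250 × 8 = 10000 bits.
Transmission delays (L/R per hop): 1.02041, 0.0136986, 0.0714286 ms; sum = 1.10554 ms.
Propagation delays (d/s per hop): 120, 0.0943333, 0.034 ms; sum = 120.128 ms.
End-to-end = 121 ms.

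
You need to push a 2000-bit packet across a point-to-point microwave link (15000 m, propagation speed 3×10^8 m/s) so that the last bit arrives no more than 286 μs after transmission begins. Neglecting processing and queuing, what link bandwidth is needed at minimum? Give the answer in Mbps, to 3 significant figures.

8.47 Mbps

Propagation delay = 15000 / 300000000 = 50 μs.
Transmission budget = 286 − 50 = 236 μs.
R ≥ L / t_tx = 2000 bits / 0.000236 s = 8.47 Mbps.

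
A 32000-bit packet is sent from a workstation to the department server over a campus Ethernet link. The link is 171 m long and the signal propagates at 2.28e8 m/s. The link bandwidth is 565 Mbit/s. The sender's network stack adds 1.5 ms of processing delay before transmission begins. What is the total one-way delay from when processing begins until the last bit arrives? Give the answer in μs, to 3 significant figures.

Transmission delay = L/R = 32000 / 565000000 = 56.6372 μs.
Propagation delay = d/s = 171 m / 2.28e+08 m/s = 0.75 μs.
Plus processing delay 1.5 ms = 1500 μs.
Total = 1560 μs.

1560 μs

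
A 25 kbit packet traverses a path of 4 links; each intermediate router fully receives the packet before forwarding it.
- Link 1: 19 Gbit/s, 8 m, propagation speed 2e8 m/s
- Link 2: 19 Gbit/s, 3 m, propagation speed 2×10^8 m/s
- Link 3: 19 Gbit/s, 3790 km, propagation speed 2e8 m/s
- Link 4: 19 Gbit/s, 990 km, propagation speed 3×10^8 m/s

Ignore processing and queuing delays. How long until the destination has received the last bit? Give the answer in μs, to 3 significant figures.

L = 25000 bits.
Transmission delay per hop = L/R = 25000/19000000000 = 1.31579 μs; 4 hops → 5.26316 μs.
Propagation delays (d/s per hop): 0.04, 0.015, 18950, 3300 μs; sum = 22250.1 μs.
End-to-end = 22300 μs.

22300 μs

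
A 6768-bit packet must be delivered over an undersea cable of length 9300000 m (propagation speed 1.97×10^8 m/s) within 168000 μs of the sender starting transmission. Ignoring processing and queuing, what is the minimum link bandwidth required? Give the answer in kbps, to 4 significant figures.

Propagation delay = 9300000 / 197000000 = 47208.1 μs.
Transmission budget = 168000 − 47208.1 = 120792 μs.
R ≥ L / t_tx = 6768 bits / 0.120792 s = 56.03 kbps.

56.03 kbps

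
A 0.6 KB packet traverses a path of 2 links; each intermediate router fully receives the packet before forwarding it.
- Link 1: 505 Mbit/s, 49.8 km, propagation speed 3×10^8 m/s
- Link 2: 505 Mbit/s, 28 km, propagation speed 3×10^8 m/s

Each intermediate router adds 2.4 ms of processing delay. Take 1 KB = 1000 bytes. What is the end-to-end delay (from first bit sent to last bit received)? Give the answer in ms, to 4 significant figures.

L = 4800 bits.
Transmission delay per hop = L/R = 4800/505000000 = 0.00950495 ms; 2 hops → 0.0190099 ms.
Propagation delays (d/s per hop): 0.166, 0.0933333 ms; sum = 0.259333 ms.
Processing at 1 router(s): 1 × 2.4 ms = 2.4 ms.
End-to-end = 2.678 ms.

2.678 ms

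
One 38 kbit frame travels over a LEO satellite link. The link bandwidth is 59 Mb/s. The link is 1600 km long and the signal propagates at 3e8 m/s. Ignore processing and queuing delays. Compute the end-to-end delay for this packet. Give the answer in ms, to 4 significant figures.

L = 38000 bits.
Transmission delay = L/R = 38000 / 59000000 = 0.644068 ms.
Propagation delay = d/s = 1600000 m / 300000000 m/s = 5.33333 ms.
Total = 5.977 ms.

5.977 ms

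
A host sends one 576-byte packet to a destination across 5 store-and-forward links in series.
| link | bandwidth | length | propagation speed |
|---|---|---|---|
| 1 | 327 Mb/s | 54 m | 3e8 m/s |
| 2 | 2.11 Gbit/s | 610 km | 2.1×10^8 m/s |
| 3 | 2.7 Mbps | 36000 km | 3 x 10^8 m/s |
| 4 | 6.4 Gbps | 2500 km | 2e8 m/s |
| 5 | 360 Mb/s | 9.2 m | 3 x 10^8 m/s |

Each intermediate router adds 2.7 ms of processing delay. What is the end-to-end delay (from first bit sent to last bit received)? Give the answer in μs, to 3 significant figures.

L = 576 × 8 = 4608 bits.
Transmission delays (L/R per hop): 14.0917, 2.18389, 1706.67, 0.72, 12.8 μs; sum = 1736.46 μs.
Propagation delays (d/s per hop): 0.18, 2904.76, 120000, 12500, 0.0306667 μs; sum = 135405 μs.
Processing at 4 router(s): 4 × 2.7 ms = 10800 μs.
End-to-end = 148000 μs.

148000 μs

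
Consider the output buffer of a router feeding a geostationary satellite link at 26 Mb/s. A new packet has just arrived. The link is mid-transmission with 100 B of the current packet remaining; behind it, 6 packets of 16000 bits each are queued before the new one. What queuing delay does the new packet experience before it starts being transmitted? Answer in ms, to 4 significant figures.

Each queued packet: L/R = 16000/26000000 = 0.615385 ms.
6 queued → 3.69231 ms.
Plus remaining 800 bits of current packet: 0.0307692 ms.
Queuing delay = 3.723 ms.

3.723 ms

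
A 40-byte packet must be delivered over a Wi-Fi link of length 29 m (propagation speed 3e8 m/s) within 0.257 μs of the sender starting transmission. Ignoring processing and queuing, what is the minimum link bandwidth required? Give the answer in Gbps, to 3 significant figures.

L = 320 bits.
Propagation delay = 29 / 300000000 = 0.0966667 μs.
Transmission budget = 0.257 − 0.0966667 = 0.160333 μs.
R ≥ L / t_tx = 320 bits / 1.60333e-07 s = 2.00 Gbps.

2.00 Gbps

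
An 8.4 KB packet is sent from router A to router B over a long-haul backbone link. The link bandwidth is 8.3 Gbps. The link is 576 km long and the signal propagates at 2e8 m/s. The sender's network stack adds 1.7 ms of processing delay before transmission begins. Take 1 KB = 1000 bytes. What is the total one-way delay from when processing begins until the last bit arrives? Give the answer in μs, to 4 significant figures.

4588 μs

L = 67200 bits.
Transmission delay = L/R = 67200 / 8.3e+09 = 8.09639 μs.
Propagation delay = d/s = 576000 m / 200000000 m/s = 2880 μs.
Plus processing delay 1.7 ms = 1700 μs.
Total = 4588 μs.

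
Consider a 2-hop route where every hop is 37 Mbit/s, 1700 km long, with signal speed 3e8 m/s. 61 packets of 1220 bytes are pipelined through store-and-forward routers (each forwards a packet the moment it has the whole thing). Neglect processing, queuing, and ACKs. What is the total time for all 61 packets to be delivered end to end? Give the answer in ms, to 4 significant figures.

27.69 ms

Per-hop transmission t_tx = L/R = 9760/37000000 = 0.263784 ms.
Per-hop propagation t_prop = 1700000/300000000 = 5.66667 ms.
Pipeline fill: first packet needs 2·t_tx to clear all hops; remaining 60 packets each add one t_tx.
Total = (2+61-1)·t_tx + 2·t_prop = 62·0.263784 + 2·5.66667 = 27.69 ms.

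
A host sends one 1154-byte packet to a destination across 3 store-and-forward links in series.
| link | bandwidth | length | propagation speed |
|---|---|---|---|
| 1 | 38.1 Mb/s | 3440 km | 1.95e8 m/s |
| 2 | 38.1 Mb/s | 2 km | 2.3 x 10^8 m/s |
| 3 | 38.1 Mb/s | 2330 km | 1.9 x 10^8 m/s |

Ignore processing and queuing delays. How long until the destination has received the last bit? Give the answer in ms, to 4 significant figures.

L = 1154 × 8 = 9232 bits.
Transmission delay per hop = L/R = 9232/38100000 = 0.24231 ms; 3 hops → 0.726929 ms.
Propagation delays (d/s per hop): 17.641, 0.00869565, 12.2632 ms; sum = 29.9129 ms.
End-to-end = 30.64 ms.

30.64 ms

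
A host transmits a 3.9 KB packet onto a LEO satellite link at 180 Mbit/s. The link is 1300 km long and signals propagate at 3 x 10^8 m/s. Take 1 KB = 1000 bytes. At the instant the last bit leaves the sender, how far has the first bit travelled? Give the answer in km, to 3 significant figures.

52.0 km

t_tx = L/R = 31200/180000000 = 0.000173333 s.
Distance = s × t_tx = 300000000 × 0.000173333 = 52.0 km.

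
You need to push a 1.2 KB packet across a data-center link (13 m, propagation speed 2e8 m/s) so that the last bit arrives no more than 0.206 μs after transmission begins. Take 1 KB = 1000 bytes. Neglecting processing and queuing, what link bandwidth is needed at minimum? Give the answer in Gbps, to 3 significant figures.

68.1 Gbps

L = 9600 bits.
Propagation delay = 13 / 200000000 = 0.065 μs.
Transmission budget = 0.206 − 0.065 = 0.141 μs.
R ≥ L / t_tx = 9600 bits / 1.41e-07 s = 68.1 Gbps.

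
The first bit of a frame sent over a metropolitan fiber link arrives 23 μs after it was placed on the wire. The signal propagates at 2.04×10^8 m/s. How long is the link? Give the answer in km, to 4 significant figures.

4.692 km

d = s × t_prop = 204000000 × 2.3e-05 = 4.692 km.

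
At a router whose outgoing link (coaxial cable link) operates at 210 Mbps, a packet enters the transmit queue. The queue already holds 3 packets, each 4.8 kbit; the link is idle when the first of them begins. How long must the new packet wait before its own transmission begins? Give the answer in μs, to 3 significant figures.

68.6 μs

Each queued packet: L/R = 4800/210000000 = 22.8571 μs.
3 queued → 68.5714 μs.
Queuing delay = 68.6 μs.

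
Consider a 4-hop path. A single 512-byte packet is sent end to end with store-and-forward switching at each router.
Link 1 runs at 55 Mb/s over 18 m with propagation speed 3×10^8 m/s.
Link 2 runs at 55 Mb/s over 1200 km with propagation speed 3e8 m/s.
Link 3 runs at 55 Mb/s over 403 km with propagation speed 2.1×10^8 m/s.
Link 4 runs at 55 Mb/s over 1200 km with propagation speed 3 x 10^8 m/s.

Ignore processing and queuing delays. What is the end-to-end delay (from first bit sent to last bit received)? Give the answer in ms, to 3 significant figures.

L = 512 × 8 = 4096 bits.
Transmission delay per hop = L/R = 4096/55000000 = 0.0744727 ms; 4 hops → 0.297891 ms.
Propagation delays (d/s per hop): 6e-05, 4, 1.91905, 4 ms; sum = 9.91911 ms.
End-to-end = 10.2 ms.

10.2 ms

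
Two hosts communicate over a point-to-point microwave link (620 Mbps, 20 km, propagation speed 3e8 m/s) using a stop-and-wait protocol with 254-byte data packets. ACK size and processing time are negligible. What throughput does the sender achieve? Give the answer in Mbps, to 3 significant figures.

14.9 Mbps

t_tx = L/R = 2032/620000000 = 3.27742e-06 s.
t_prop = 20000/300000000 = 6.66667e-05 s; RTT = 0.000133333 s.
Cycle = t_tx + RTT = 0.000136611 s.
Throughput = L / cycle = 2032 / 0.000136611 = 14.9 Mbps.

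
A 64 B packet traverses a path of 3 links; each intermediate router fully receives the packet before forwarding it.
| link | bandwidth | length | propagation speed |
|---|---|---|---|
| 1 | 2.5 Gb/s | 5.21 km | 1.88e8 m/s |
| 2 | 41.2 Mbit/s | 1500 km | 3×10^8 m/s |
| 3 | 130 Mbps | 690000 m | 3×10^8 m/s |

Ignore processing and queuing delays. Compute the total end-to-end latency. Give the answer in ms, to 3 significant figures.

L = 64 × 8 = 512 bits.
Transmission delays (L/R per hop): 0.0002048, 0.0124272, 0.00393846 ms; sum = 0.0165704 ms.
Propagation delays (d/s per hop): 0.0277128, 5, 2.3 ms; sum = 7.32771 ms.
End-to-end = 7.34 ms.

7.34 ms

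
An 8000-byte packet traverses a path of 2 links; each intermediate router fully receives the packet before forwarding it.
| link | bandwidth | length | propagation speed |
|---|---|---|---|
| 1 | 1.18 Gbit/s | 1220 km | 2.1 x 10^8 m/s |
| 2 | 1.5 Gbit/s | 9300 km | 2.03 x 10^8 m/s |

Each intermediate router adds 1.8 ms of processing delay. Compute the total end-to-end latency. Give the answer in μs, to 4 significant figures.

53520 μs

L = 8000 × 8 = 64000 bits.
Transmission delays (L/R per hop): 54.2373, 42.6667 μs; sum = 96.904 μs.
Propagation delays (d/s per hop): 5809.52, 45812.8 μs; sum = 51622.3 μs.
Processing at 1 router(s): 1 × 1.8 ms = 1800 μs.
End-to-end = 53520 μs.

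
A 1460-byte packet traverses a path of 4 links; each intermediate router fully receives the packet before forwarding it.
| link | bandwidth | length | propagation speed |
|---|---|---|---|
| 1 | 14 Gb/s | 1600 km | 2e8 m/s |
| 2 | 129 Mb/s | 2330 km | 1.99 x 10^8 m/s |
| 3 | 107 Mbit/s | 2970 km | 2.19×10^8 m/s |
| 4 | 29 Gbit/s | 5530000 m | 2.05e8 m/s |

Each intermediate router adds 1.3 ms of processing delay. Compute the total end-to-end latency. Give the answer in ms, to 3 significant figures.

64.3 ms

L = 1460 × 8 = 11680 bits.
Transmission delays (L/R per hop): 0.000834286, 0.0905426, 0.109159, 0.000402759 ms; sum = 0.200939 ms.
Propagation delays (d/s per hop): 8, 11.7085, 13.5616, 26.9756 ms; sum = 60.2458 ms.
Processing at 3 router(s): 3 × 1.3 ms = 3.9 ms.
End-to-end = 64.3 ms.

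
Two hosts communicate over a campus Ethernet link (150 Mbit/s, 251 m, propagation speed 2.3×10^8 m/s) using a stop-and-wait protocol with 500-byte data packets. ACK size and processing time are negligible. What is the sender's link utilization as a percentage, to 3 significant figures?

t_tx = L/R = 4000/150000000 = 2.66667e-05 s.
t_prop = 251/2.3e+08 = 1.0913e-06 s; RTT = 2.18261e-06 s.
Cycle = t_tx + RTT = 2.88493e-05 s.
Utilization = t_tx / cycle = 2.66667e-05/2.88493e-05 = 92.4 %.

92.4 %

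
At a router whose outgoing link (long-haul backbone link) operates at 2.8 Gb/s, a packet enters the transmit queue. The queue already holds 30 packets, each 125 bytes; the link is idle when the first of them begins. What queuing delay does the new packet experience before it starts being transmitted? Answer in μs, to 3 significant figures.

Each queued packet: L/R = 1000/2800000000 = 0.357143 μs.
30 queued → 10.7143 μs.
Queuing delay = 10.7 μs.

10.7 μs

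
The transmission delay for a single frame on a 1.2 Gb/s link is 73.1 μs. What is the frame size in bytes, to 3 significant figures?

11000 bytes

L = R × t_tx = 1200000000 b/s × 7.31e-05 s = 87720 bits.
In bytes: 87720 / 8 = 11000 bytes.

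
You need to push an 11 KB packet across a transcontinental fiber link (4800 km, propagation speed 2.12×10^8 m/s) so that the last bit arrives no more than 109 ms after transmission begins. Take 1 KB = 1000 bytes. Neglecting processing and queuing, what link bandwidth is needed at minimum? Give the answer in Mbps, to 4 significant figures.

1.019 Mbps

L = 88000 bits.
Propagation delay = 4800000 / 212000000 = 22.6415 ms.
Transmission budget = 109 − 22.6415 = 86.3585 ms.
R ≥ L / t_tx = 88000 bits / 0.0863585 s = 1.019 Mbps.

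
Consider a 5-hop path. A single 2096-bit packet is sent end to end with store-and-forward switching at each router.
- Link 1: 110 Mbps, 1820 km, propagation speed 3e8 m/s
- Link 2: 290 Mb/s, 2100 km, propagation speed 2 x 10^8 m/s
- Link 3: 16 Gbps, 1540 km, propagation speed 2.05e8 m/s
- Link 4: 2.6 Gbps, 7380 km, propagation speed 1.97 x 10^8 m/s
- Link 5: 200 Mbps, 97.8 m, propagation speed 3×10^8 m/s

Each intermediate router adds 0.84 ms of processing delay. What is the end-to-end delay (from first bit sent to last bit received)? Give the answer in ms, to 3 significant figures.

Transmission delays (L/R per hop): 0.0190545, 0.00722759, 0.000131, 0.000806154, 0.01048 ms; sum = 0.0376993 ms.
Propagation delays (d/s per hop): 6.06667, 10.5, 7.5122, 37.4619, 0.000326 ms; sum = 61.5411 ms.
Processing at 4 router(s): 4 × 0.84 ms = 3.36 ms.
End-to-end = 64.9 ms.

64.9 ms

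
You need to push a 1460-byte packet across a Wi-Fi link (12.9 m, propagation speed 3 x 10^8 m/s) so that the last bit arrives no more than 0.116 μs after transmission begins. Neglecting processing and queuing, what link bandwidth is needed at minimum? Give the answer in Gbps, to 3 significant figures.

L = 11680 bits.
Propagation delay = 12.9 / 300000000 = 0.043 μs.
Transmission budget = 0.116 − 0.043 = 0.073 μs.
R ≥ L / t_tx = 11680 bits / 7.3e-08 s = 160 Gbps.

160 Gbps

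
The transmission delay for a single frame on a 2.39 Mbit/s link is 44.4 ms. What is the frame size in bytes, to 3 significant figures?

13300 bytes

L = R × t_tx = 2390000 b/s × 0.0444 s = 106116 bits.
In bytes: 106116 / 8 = 13300 bytes.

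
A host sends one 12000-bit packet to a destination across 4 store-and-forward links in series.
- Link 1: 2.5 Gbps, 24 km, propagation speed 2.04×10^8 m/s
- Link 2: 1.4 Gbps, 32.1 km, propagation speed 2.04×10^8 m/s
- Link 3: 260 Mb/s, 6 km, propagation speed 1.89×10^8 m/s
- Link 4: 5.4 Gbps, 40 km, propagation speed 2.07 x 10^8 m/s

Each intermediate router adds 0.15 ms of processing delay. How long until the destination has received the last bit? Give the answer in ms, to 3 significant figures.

1.01 ms

Transmission delays (L/R per hop): 0.0048, 0.00857143, 0.0461538, 0.00222222 ms; sum = 0.0617475 ms.
Propagation delays (d/s per hop): 0.117647, 0.157353, 0.031746, 0.193237 ms; sum = 0.499983 ms.
Processing at 3 router(s): 3 × 0.15 ms = 0.45 ms.
End-to-end = 1.01 ms.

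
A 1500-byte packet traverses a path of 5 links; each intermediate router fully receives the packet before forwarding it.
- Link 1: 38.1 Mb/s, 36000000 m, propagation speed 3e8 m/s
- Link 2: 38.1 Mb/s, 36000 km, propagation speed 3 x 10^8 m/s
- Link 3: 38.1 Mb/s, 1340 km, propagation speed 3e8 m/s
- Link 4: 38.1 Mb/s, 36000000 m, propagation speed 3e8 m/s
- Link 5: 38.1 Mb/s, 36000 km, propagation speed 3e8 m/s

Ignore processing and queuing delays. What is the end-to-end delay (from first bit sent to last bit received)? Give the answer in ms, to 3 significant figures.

L = 1500 × 8 = 12000 bits.
Transmission delay per hop = L/R = 12000/38100000 = 0.314961 ms; 5 hops → 1.5748 ms.
Propagation delays (d/s per hop): 120, 120, 4.46667, 120, 120 ms; sum = 484.467 ms.
End-to-end = 486 ms.

486 ms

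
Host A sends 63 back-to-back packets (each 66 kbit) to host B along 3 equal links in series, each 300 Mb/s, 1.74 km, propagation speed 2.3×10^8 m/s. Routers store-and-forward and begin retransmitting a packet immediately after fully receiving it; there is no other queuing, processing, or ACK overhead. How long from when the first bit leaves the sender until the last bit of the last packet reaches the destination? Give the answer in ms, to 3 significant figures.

Per-hop transmission t_tx = L/R = 66000/300000000 = 0.22 ms.
Per-hop propagation t_prop = 1740/2.3e+08 = 0.00756522 ms.
Pipeline fill: first packet needs 3·t_tx to clear all hops; remaining 62 packets each add one t_tx.
Total = (3+63-1)·t_tx + 3·t_prop = 65·0.22 + 3·0.00756522 = 14.3 ms.

14.3 ms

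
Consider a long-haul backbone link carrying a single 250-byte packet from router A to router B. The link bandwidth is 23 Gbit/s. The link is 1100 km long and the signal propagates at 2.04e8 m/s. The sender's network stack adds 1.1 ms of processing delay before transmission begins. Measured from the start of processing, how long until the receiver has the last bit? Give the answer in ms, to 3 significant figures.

L = 250 × 8 = 2000 bits.
Transmission delay = L/R = 2000 / 23000000000 = 8.69565e-05 ms.
Propagation delay = d/s = 1100000 m / 204000000 m/s = 5.39216 ms.
Plus processing delay 1.1 ms = 1.1 ms.
Total = 6.49 ms.

6.49 ms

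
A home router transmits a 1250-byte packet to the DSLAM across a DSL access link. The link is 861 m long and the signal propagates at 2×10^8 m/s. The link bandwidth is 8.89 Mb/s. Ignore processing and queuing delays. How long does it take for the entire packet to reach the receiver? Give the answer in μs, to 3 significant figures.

L = 1250 × 8 = 10000 bits.
Transmission delay = L/R = 10000 / 8890000 = 1124.86 μs.
Propagation delay = d/s = 861 m / 200000000 m/s = 4.305 μs.
Total = 1130 μs.

1130 μs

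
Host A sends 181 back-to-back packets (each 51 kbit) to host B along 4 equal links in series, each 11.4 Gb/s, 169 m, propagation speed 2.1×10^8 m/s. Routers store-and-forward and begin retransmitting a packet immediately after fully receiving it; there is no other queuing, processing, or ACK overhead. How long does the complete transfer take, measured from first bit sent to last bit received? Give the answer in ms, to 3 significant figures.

0.826 ms

Per-hop transmission t_tx = L/R = 51000/11400000000 = 0.00447368 ms.
Per-hop propagation t_prop = 169/210000000 = 0.000804762 ms.
Pipeline fill: first packet needs 4·t_tx to clear all hops; remaining 180 packets each add one t_tx.
Total = (4+181-1)·t_tx + 4·t_prop = 184·0.00447368 + 4·0.000804762 = 0.826 ms.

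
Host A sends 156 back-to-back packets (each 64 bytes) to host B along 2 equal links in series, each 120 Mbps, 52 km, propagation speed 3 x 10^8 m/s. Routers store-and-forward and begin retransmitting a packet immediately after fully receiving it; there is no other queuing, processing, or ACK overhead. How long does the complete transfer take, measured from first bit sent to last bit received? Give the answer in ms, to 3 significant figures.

Per-hop transmission t_tx = L/R = 512/120000000 = 0.00426667 ms.
Per-hop propagation t_prop = 52000/300000000 = 0.173333 ms.
Pipeline fill: first packet needs 2·t_tx to clear all hops; remaining 155 packets each add one t_tx.
Total = (2+156-1)·t_tx + 2·t_prop = 157·0.00426667 + 2·0.173333 = 1.02 ms.

1.02 ms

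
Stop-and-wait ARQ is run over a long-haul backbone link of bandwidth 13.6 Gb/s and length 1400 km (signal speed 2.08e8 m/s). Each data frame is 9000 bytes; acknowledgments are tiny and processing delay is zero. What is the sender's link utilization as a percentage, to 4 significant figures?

0.03931 %

t_tx = L/R = 72000/13600000000 = 5.29412e-06 s.
t_prop = 1400000/208000000 = 0.00673077 s; RTT = 0.0134615 s.
Cycle = t_tx + RTT = 0.0134668 s.
Utilization = t_tx / cycle = 5.29412e-06/0.0134668 = 0.03931 %.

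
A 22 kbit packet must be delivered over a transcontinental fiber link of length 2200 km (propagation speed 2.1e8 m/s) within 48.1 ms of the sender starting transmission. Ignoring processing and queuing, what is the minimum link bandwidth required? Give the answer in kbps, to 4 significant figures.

Propagation delay = 2200000 / 210000000 = 10.4762 ms.
Transmission budget = 48.1 − 10.4762 = 37.6238 ms.
R ≥ L / t_tx = 22000 bits / 0.0376238 s = 584.7 kbps.

584.7 kbps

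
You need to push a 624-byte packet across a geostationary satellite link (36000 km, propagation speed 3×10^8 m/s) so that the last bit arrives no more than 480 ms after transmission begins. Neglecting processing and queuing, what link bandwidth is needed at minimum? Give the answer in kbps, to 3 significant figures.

L = 4992 bits.
Propagation delay = 36000000 / 300000000 = 120 ms.
Transmission budget = 480 − 120 = 360 ms.
R ≥ L / t_tx = 4992 bits / 0.36 s = 13.9 kbps.

13.9 kbps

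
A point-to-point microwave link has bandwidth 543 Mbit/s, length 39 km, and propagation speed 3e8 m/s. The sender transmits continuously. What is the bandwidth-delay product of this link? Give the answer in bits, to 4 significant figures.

Propagation delay = 39000 / 300000000 = 0.00013 s.
BDP = R × t_prop = 543000000 × 0.00013 = 70590 bits.

70590 bits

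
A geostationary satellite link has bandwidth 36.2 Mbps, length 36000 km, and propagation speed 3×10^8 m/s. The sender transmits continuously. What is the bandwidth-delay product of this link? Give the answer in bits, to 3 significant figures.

Propagation delay = 36000000 / 300000000 = 0.12 s.
BDP = R × t_prop = 36200000 × 0.12 = 4344000 bits.

4340000 bits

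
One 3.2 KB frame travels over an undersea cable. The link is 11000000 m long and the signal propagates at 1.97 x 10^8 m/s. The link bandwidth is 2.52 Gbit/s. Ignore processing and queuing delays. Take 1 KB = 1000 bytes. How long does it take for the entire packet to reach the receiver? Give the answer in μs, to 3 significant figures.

L = 25600 bits.
Transmission delay = L/R = 25600 / 2520000000 = 10.1587 μs.
Propagation delay = d/s = 11000000 m / 197000000 m/s = 55837.6 μs.
Total = 55800 μs.

55800 μs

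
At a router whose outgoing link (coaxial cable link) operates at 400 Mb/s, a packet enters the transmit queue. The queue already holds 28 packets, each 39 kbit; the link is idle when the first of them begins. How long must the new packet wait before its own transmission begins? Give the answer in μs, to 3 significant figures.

Each queued packet: L/R = 39000/400000000 = 97.5 μs.
28 queued → 2730 μs.
Queuing delay = 2730 μs.

2730 μs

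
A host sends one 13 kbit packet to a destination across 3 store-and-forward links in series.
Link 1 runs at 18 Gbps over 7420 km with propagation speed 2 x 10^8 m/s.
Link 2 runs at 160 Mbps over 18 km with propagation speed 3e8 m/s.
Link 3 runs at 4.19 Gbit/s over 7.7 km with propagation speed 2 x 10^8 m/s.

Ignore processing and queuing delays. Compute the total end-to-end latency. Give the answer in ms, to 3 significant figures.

L = 13000 bits.
Transmission delays (L/R per hop): 0.000722222, 0.08125, 0.00310263 ms; sum = 0.0850748 ms.
Propagation delays (d/s per hop): 37.1, 0.06, 0.0385 ms; sum = 37.1985 ms.
End-to-end = 37.3 ms.

37.3 ms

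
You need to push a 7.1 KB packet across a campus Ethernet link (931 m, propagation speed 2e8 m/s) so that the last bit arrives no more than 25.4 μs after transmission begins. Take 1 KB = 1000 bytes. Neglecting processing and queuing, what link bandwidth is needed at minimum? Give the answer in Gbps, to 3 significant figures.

2.74 Gbps

L = 56800 bits.
Propagation delay = 931 / 200000000 = 4.655 μs.
Transmission budget = 25.4 − 4.655 = 20.745 μs.
R ≥ L / t_tx = 56800 bits / 2.0745e-05 s = 2.74 Gbps.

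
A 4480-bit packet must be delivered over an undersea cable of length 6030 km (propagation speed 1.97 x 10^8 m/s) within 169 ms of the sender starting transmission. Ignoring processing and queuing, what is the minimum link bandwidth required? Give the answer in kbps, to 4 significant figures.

32.37 kbps

Propagation delay = 6030000 / 197000000 = 30.6091 ms.
Transmission budget = 169 − 30.6091 = 138.391 ms.
R ≥ L / t_tx = 4480 bits / 0.138391 s = 32.37 kbps.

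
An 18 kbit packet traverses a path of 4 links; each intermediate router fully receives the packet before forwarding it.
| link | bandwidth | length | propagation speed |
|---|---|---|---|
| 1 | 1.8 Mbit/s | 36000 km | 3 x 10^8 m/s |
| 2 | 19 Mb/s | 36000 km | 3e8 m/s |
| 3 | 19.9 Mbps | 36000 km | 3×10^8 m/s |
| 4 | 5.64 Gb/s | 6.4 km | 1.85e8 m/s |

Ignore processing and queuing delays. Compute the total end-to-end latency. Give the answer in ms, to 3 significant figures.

L = 18000 bits.
Transmission delays (L/R per hop): 10, 0.947368, 0.904523, 0.00319149 ms; sum = 11.8551 ms.
Propagation delays (d/s per hop): 120, 120, 120, 0.0345946 ms; sum = 360.035 ms.
End-to-end = 372 ms.

372 ms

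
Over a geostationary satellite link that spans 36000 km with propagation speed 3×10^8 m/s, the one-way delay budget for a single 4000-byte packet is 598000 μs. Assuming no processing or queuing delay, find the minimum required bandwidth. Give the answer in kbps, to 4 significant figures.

66.95 kbps

L = 32000 bits.
Propagation delay = 36000000 / 300000000 = 120000 μs.
Transmission budget = 598000 − 120000 = 478000 μs.
R ≥ L / t_tx = 32000 bits / 0.478 s = 66.95 kbps.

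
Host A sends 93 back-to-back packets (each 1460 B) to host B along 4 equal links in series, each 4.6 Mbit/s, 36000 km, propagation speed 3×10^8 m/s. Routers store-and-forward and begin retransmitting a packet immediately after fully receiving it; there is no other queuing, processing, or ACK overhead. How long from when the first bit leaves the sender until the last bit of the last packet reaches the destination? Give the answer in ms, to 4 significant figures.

Per-hop transmission t_tx = L/R = 11680/4600000 = 2.53913 ms.
Per-hop propagation t_prop = 36000000/300000000 = 120 ms.
Pipeline fill: first packet needs 4·t_tx to clear all hops; remaining 92 packets each add one t_tx.
Total = (4+93-1)·t_tx + 4·t_prop = 96·2.53913 + 4·120 = 723.8 ms.

723.8 ms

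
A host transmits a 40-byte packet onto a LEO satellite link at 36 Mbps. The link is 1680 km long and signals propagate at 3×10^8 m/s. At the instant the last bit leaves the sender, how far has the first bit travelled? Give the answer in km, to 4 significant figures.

t_tx = L/R = 320/36000000 = 8.88889e-06 s.
Distance = s × t_tx = 300000000 × 8.88889e-06 = 2.667 km.

2.667 km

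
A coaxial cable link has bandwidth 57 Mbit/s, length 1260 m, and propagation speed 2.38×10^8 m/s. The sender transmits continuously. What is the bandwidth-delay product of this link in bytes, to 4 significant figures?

Propagation delay = 1260 / 238000000 = 5.29412e-06 s.
BDP = R × t_prop = 57000000 × 5.29412e-06 = 301.765 bits.
In bytes: 301.765/8 = 37.72 bytes.

37.72 bytes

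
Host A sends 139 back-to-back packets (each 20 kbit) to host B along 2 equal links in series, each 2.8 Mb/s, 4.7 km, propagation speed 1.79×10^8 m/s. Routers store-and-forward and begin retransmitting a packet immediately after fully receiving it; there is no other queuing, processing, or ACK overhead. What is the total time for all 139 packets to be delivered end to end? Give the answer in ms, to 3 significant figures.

Per-hop transmission t_tx = L/R = 20000/2800000 = 7.14286 ms.
Per-hop propagation t_prop = 4700/179000000 = 0.026257 ms.
Pipeline fill: first packet needs 2·t_tx to clear all hops; remaining 138 packets each add one t_tx.
Total = (2+139-1)·t_tx + 2·t_prop = 140·7.14286 + 2·0.026257 = 1000 ms.

1000 ms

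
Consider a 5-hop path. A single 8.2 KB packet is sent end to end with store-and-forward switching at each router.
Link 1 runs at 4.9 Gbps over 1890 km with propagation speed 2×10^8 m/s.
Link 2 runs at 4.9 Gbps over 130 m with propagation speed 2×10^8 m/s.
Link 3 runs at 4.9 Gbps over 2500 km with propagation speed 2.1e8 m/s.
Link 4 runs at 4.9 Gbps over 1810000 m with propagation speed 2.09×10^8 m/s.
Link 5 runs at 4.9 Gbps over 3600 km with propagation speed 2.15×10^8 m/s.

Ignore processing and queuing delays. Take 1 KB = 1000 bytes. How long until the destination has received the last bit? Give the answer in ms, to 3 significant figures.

L = 65600 bits.
Transmission delay per hop = L/R = 65600/4900000000 = 0.0133878 ms; 5 hops → 0.0669388 ms.
Propagation delays (d/s per hop): 9.45, 0.00065, 11.9048, 8.66029, 16.7442 ms; sum = 46.7599 ms.
End-to-end = 46.8 ms.

46.8 ms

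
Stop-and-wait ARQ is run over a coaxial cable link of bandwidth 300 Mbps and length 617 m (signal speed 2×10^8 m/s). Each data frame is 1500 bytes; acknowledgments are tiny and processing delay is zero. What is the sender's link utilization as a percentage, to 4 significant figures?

86.64 %

t_tx = L/R = 12000/300000000 = 4e-05 s.
t_prop = 617/200000000 = 3.085e-06 s; RTT = 6.17e-06 s.
Cycle = t_tx + RTT = 4.617e-05 s.
Utilization = t_tx / cycle = 4e-05/4.617e-05 = 86.64 %.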